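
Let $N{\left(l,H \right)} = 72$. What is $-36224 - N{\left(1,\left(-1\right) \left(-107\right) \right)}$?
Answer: $-36296$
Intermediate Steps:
$-36224 - N{\left(1,\left(-1\right) \left(-107\right) \right)} = -36224 - 72 = -36296$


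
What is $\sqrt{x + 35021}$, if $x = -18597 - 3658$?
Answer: $\sqrt{12766} \approx 112.99$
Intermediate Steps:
$x = -22255$
$\sqrt{x + 35021} = \sqrt{-22255 + 35021} = \sqrt{12766}$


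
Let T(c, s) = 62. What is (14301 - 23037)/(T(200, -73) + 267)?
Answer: -1248/47 ≈ -26.553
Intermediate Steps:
(14301 - 23037)/(T(200, -73) + 267) = (14301 - 23037)/(62 + 267) = -8736/329 = -8736*1/329 = -1248/47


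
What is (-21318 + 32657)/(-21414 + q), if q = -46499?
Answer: -11339/67913 ≈ -0.16696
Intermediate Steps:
(-21318 + 32657)/(-21414 + q) = (-21318 + 32657)/(-21414 - 46499) = 11339/(-67913) = 11339*(-1/67913) = -11339/67913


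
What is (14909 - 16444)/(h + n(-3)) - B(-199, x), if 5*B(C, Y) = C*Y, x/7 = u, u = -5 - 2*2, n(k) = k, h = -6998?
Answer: -87763862/35005 ≈ -2507.2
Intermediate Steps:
u = -9 (u = -5 - 4 = -9)
x = -63 (x = 7*(-9) = -63)
B(C, Y) = C*Y/5 (B(C, Y) = (C*Y)/5 = C*Y/5)
(14909 - 16444)/(h + n(-3)) - B(-199, x) = (14909 - 16444)/(-6998 - 3) - (-199)*(-63)/5 = -1535/(-7001) - 1*12537/5 = -1535*(-1/7001) - 12537/5 = 1535/7001 - 12537/5 = -87763862/35005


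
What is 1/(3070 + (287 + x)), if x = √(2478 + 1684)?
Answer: 3357/11265287 - √4162/11265287 ≈ 0.00029227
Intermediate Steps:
x = √4162 ≈ 64.514
1/(3070 + (287 + x)) = 1/(3070 + (287 + √4162)) = 1/(3357 + √4162)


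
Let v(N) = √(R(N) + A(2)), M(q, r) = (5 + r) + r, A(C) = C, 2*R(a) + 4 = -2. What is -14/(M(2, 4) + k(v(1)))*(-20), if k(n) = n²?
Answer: 70/3 ≈ 23.333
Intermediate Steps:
R(a) = -3 (R(a) = -2 + (½)*(-2) = -2 - 1 = -3)
M(q, r) = 5 + 2*r
v(N) = I (v(N) = √(-3 + 2) = √(-1) = I)
-14/(M(2, 4) + k(v(1)))*(-20) = -14/((5 + 2*4) + I²)*(-20) = -14/((5 + 8) - 1)*(-20) = -14/(13 - 1)*(-20) = -14/12*(-20) = -14*1/12*(-20) = -7/6*(-20) = 70/3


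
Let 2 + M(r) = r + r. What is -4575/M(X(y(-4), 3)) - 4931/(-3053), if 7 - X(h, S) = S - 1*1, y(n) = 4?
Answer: -13928027/24424 ≈ -570.26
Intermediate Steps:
X(h, S) = 8 - S (X(h, S) = 7 - (S - 1*1) = 7 - (S - 1) = 7 - (-1 + S) = 7 + (1 - S) = 8 - S)
M(r) = -2 + 2*r (M(r) = -2 + (r + r) = -2 + 2*r)
-4575/M(X(y(-4), 3)) - 4931/(-3053) = -4575/(-2 + 2*(8 - 1*3)) - 4931/(-3053) = -4575/(-2 + 2*(8 - 3)) - 4931*(-1/3053) = -4575/(-2 + 2*5) + 4931/3053 = -4575/(-2 + 10) + 4931/3053 = -4575/8 + 4931/3053 = -13928027/24424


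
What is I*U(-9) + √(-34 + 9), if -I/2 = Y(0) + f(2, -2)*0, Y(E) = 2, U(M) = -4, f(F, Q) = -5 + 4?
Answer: 16 + 5*I ≈ 16.0 + 5.0*I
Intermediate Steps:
f(F, Q) = -1
I = -4 (I = -2*(2 - 1*0) = -2*(2 + 0) = -2*2 = -4)
I*U(-9) + √(-34 + 9) = -4*(-4) + √(-34 + 9) = 16 + √(-25) = 16 + 5*I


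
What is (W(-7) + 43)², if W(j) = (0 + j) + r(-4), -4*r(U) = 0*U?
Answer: 1296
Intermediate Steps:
r(U) = 0 (r(U) = -0*U = -¼*0 = 0)
W(j) = j (W(j) = (0 + j) + 0 = j + 0 = j)
(W(-7) + 43)² = (-7 + 43)² = 36² = 1296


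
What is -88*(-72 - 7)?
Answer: 6952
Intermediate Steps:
-88*(-72 - 7) = -88*(-79) = 6952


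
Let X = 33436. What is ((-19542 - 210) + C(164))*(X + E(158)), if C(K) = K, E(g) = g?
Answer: -658039272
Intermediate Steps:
((-19542 - 210) + C(164))*(X + E(158)) = ((-19542 - 210) + 164)*(33436 + 158) = (-19752 + 164)*33594 = -19588*33594 = -658039272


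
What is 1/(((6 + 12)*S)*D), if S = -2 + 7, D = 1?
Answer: 1/90 ≈ 0.011111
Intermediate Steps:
S = 5
1/(((6 + 12)*S)*D) = 1/(((6 + 12)*5)*1) = 1/((18*5)*1) = 1/(90*1) = 1/90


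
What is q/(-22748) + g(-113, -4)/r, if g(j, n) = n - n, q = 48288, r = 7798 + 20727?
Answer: -12072/5687 ≈ -2.1227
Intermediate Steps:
r = 28525
g(j, n) = 0
q/(-22748) + g(-113, -4)/r = 48288/(-22748) + 0/28525 = 48288*(-1/22748) + 0*(1/28525) = -12072/5687 + 0 = -12072/5687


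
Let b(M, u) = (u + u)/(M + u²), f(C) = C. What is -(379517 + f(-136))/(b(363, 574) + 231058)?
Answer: -125134649659/76211940810 ≈ -1.6419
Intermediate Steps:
b(M, u) = 2*u/(M + u²) (b(M, u) = (2*u)/(M + u²) = 2*u/(M + u²))
-(379517 + f(-136))/(b(363, 574) + 231058) = -(379517 - 136)/(2*574/(363 + 574²) + 231058) = -379381/(2*574/(363 + 329476) + 231058) = -379381/(2*574/329839 + 231058) = -379381/(2*574*(1/329839) + 231058) = -379381/(1148/329839 + 231058) = -379381/76211940810/329839 = -379381*329839/76211940810 = -1*125134649659/76211940810 = -125134649659/76211940810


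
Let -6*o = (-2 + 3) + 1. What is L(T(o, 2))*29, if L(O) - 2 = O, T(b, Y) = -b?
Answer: 203/3 ≈ 67.667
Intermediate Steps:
o = -⅓ (o = -((-2 + 3) + 1)/6 = -(1 + 1)/6 = -⅙*2 = -⅓ ≈ -0.33333)
L(O) = 2 + O
L(T(o, 2))*29 = (2 - 1*(-⅓))*29 = (2 + ⅓)*29 = (7/3)*29 = 203/3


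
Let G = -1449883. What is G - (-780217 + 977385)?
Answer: -1647051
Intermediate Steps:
G - (-780217 + 977385) = -1449883 - (-780217 + 977385) = -1449883 - 1*197168 = -1449883 - 197168 = -1647051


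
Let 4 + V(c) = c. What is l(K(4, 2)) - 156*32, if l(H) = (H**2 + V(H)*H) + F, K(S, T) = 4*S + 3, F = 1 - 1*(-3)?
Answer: -4342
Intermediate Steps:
V(c) = -4 + c
F = 4 (F = 1 + 3 = 4)
K(S, T) = 3 + 4*S
l(H) = 4 + H**2 + H*(-4 + H) (l(H) = (H**2 + (-4 + H)*H) + 4 = (H**2 + H*(-4 + H)) + 4 = 4 + H**2 + H*(-4 + H))
l(K(4, 2)) - 156*32 = (4 + (3 + 4*4)**2 + (3 + 4*4)*(-4 + (3 + 4*4))) - 156*32 = (4 + (3 + 16)**2 + (3 + 16)*(-4 + (3 + 16))) - 4992 = (4 + 19**2 + 19*(-4 + 19)) - 4992 = (4 + 361 + 19*15) - 4992 = (4 + 361 + 285) - 4992 = 650 - 4992 = -4342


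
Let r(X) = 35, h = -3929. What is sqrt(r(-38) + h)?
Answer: I*sqrt(3894) ≈ 62.402*I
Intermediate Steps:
sqrt(r(-38) + h) = sqrt(35 - 3929) = sqrt(-3894) = I*sqrt(3894)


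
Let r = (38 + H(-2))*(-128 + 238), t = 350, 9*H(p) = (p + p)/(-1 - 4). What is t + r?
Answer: 40858/9 ≈ 4539.8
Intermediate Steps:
H(p) = -2*p/45 (H(p) = ((p + p)/(-1 - 4))/9 = ((2*p)/(-5))/9 = ((2*p)*(-1/5))/9 = (-2*p/5)/9 = -2*p/45)
r = 37708/9 (r = (38 - 2/45*(-2))*(-128 + 238) = (38 + 4/45)*110 = (1714/45)*110 = 37708/9 ≈ 4189.8)
t + r = 350 + 37708/9 = 40858/9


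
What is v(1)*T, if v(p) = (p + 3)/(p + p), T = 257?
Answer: 514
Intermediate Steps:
v(p) = (3 + p)/(2*p) (v(p) = (3 + p)/((2*p)) = (3 + p)*(1/(2*p)) = (3 + p)/(2*p))
v(1)*T = ((½)*(3 + 1)/1)*257 = ((½)*1*4)*257 = 2*257 = 514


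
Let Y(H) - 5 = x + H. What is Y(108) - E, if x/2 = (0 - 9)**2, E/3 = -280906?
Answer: 842993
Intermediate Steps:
E = -842718 (E = 3*(-280906) = -842718)
x = 162 (x = 2*(0 - 9)**2 = 2*(-9)**2 = 2*81 = 162)
Y(H) = 167 + H (Y(H) = 5 + (162 + H) = 167 + H)
Y(108) - E = (167 + 108) - 1*(-842718) = 275 + 842718 = 842993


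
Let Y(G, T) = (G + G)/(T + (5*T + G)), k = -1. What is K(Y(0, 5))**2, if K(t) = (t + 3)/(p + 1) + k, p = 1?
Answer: 1/4 ≈ 0.25000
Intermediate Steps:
Y(G, T) = 2*G/(G + 6*T) (Y(G, T) = (2*G)/(T + (G + 5*T)) = (2*G)/(G + 6*T) = 2*G/(G + 6*T))
K(t) = 1/2 + t/2 (K(t) = (t + 3)/(1 + 1) - 1 = (3 + t)/2 - 1 = (3 + t)*(1/2) - 1 = (3/2 + t/2) - 1 = 1/2 + t/2)
K(Y(0, 5))**2 = (1/2 + (2*0/(0 + 6*5))/2)**2 = (1/2 + (2*0/(0 + 30))/2)**2 = (1/2 + (2*0/30)/2)**2 = (1/2 + (2*0*(1/30))/2)**2 = (1/2 + (1/2)*0)**2 = (1/2 + 0)**2 = (1/2)**2 = 1/4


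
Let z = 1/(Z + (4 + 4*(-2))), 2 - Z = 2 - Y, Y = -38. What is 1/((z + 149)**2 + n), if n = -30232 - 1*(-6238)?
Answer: -1764/3175367 ≈ -0.00055553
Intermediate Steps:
n = -23994 (n = -30232 + 6238 = -23994)
Z = -38 (Z = 2 - (2 - 1*(-38)) = 2 - (2 + 38) = 2 - 1*40 = 2 - 40 = -38)
z = -1/42 (z = 1/(-38 + (4 + 4*(-2))) = 1/(-38 + (4 - 8)) = 1/(-38 - 4) = 1/(-42) = -1/42 ≈ -0.023810)
1/((z + 149)**2 + n) = 1/((-1/42 + 149)**2 - 23994) = 1/((6257/42)**2 - 23994) = 1/(39150049/1764 - 23994) = 1/(-3175367/1764) = -1764/3175367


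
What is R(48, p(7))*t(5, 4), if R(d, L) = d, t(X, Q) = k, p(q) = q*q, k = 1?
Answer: 48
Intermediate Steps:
p(q) = q²
t(X, Q) = 1
R(48, p(7))*t(5, 4) = 48*1 = 48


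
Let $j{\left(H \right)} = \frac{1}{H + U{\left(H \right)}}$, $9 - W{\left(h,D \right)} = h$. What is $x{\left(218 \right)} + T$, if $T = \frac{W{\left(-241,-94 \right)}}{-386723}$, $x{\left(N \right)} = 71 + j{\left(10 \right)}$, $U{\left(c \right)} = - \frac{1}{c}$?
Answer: $\frac{2722118447}{38285577} \approx 71.1$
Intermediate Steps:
$W{\left(h,D \right)} = 9 - h$
$j{\left(H \right)} = \frac{1}{H - \frac{1}{H}}$
$x{\left(N \right)} = \frac{7039}{99}$ ($x{\left(N \right)} = 71 + \frac{10}{-1 + 10^{2}} = 71 + \frac{10}{-1 + 100} = 71 + \frac{10}{99} = \frac{7039}{99}$)
$T = - \frac{250}{386723}$ ($T = \frac{9 - -241}{-386723} = \left(9 + 241\right) \left(- \frac{1}{386723}\right) = 250 \left(- \frac{1}{386723}\right) = - \frac{250}{386723} \approx -0.00064646$)
$x{\left(218 \right)} + T = \frac{7039}{99} - \frac{250}{386723} = \frac{2722118447}{38285577}$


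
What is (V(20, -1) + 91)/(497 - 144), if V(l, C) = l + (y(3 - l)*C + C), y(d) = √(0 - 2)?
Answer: 110/353 - I*√2/353 ≈ 0.31161 - 0.0040063*I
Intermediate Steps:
y(d) = I*√2 (y(d) = √(-2) = I*√2)
V(l, C) = C + l + I*C*√2 (V(l, C) = l + ((I*√2)*C + C) = l + (I*C*√2 + C) = l + (C + I*C*√2) = C + l + I*C*√2)
(V(20, -1) + 91)/(497 - 144) = ((-1 + 20 + I*(-1)*√2) + 91)/(497 - 144) = ((-1 + 20 - I*√2) + 91)/353 = ((19 - I*√2) + 91)*(1/353) = (110 - I*√2)*(1/353) = 110/353 - I*√2/353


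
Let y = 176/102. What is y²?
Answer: 7744/2601 ≈ 2.9773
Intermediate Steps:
y = 88/51 (y = 176*(1/102) = 88/51 ≈ 1.7255)
y² = (88/51)² = 7744/2601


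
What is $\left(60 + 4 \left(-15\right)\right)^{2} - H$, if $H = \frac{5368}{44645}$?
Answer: $- \frac{5368}{44645} \approx -0.12024$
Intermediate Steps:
$H = \frac{5368}{44645}$ ($H = 5368 \cdot \frac{1}{44645} = \frac{5368}{44645} \approx 0.12024$)
$\left(60 + 4 \left(-15\right)\right)^{2} - H = \left(60 + 4 \left(-15\right)\right)^{2} - \frac{5368}{44645} = \left(60 - 60\right)^{2} - \frac{5368}{44645} = 0^{2} - \frac{5368}{44645} = 0 - \frac{5368}{44645} = - \frac{5368}{44645}$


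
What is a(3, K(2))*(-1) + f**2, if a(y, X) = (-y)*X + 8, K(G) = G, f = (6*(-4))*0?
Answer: -2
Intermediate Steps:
f = 0 (f = -24*0 = 0)
a(y, X) = 8 - X*y (a(y, X) = -X*y + 8 = 8 - X*y)
a(3, K(2))*(-1) + f**2 = (8 - 1*2*3)*(-1) + 0**2 = (8 - 6)*(-1) + 0 = 2*(-1) + 0 = -2 + 0 = -2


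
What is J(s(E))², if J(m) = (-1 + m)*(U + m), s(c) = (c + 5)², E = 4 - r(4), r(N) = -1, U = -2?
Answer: 94128804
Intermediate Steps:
E = 5 (E = 4 - 1*(-1) = 4 + 1 = 5)
s(c) = (5 + c)²
J(m) = (-1 + m)*(-2 + m)
J(s(E))² = (2 + ((5 + 5)²)² - 3*(5 + 5)²)² = (2 + (10²)² - 3*10²)² = (2 + 100² - 3*100)² = (2 + 10000 - 300)² = 9702² = 94128804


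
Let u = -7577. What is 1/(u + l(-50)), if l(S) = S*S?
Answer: -1/5077 ≈ -0.00019697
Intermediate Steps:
l(S) = S**2
1/(u + l(-50)) = 1/(-7577 + (-50)**2) = 1/(-7577 + 2500) = 1/(-5077) = -1/5077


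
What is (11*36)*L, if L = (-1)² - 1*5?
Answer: -1584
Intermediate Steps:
L = -4 (L = 1 - 5 = -4)
(11*36)*L = (11*36)*(-4) = 396*(-4) = -1584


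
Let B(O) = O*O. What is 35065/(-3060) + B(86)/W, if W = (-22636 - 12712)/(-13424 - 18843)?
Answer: 36450976115/5408244 ≈ 6739.9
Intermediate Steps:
B(O) = O**2
W = 35348/32267 (W = -35348/(-32267) = -35348*(-1/32267) = 35348/32267 ≈ 1.0955)
35065/(-3060) + B(86)/W = 35065/(-3060) + 86**2/(35348/32267) = 35065*(-1/3060) + 7396*(32267/35348) = -7013/612 + 59661683/8837 = 36450976115/5408244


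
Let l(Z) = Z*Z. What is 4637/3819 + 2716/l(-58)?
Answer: 6492818/3211779 ≈ 2.0216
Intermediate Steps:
l(Z) = Z²
4637/3819 + 2716/l(-58) = 4637/3819 + 2716/((-58)²) = 4637*(1/3819) + 2716/3364 = 4637/3819 + 2716*(1/3364) = 4637/3819 + 679/841 = 6492818/3211779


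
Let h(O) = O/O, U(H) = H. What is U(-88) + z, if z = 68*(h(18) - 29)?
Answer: -1992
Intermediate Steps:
h(O) = 1
z = -1904 (z = 68*(1 - 29) = 68*(-28) = -1904)
U(-88) + z = -88 - 1904 = -1992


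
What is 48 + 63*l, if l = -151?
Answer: -9465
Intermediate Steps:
48 + 63*l = 48 + 63*(-151) = 48 - 9513 = -9465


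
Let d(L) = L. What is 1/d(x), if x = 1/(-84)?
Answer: -84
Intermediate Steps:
x = -1/84 ≈ -0.011905
1/d(x) = 1/(-1/84) = -84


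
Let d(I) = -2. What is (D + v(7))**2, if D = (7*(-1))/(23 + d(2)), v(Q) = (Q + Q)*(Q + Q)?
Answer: 344569/9 ≈ 38285.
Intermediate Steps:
v(Q) = 4*Q**2 (v(Q) = (2*Q)*(2*Q) = 4*Q**2)
D = -1/3 (D = (7*(-1))/(23 - 2) = -7/21 = -7*1/21 = -1/3 ≈ -0.33333)
(D + v(7))**2 = (-1/3 + 4*7**2)**2 = (-1/3 + 4*49)**2 = (-1/3 + 196)**2 = (587/3)**2 = 344569/9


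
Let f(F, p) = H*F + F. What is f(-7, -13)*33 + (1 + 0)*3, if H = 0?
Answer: -228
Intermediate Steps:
f(F, p) = F (f(F, p) = 0*F + F = 0 + F = F)
f(-7, -13)*33 + (1 + 0)*3 = -7*33 + (1 + 0)*3 = -231 + 1*3 = -231 + 3 = -228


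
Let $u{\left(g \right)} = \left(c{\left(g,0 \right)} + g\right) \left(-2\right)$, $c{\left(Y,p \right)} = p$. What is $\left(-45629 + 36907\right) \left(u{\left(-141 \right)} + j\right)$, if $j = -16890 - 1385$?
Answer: $156934946$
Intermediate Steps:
$j = -18275$ ($j = -16890 - 1385 = -18275$)
$u{\left(g \right)} = - 2 g$ ($u{\left(g \right)} = \left(0 + g\right) \left(-2\right) = g \left(-2\right) = - 2 g$)
$\left(-45629 + 36907\right) \left(u{\left(-141 \right)} + j\right) = \left(-45629 + 36907\right) \left(\left(-2\right) \left(-141\right) - 18275\right) = - 8722 \left(282 - 18275\right) = \left(-8722\right) \left(-17993\right) = 156934946$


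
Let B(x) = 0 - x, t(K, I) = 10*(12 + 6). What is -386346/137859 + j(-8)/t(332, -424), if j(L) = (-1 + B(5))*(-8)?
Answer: -1747918/689295 ≈ -2.5358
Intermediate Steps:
t(K, I) = 180 (t(K, I) = 10*18 = 180)
B(x) = -x
j(L) = 48 (j(L) = (-1 - 1*5)*(-8) = (-1 - 5)*(-8) = -6*(-8) = 48)
-386346/137859 + j(-8)/t(332, -424) = -386346/137859 + 48/180 = -386346*1/137859 + 48*(1/180) = -128782/45953 + 4/15 = -1747918/689295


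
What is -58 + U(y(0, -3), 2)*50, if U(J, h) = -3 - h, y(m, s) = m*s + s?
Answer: -308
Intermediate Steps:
y(m, s) = s + m*s
-58 + U(y(0, -3), 2)*50 = -58 + (-3 - 1*2)*50 = -58 + (-3 - 2)*50 = -58 - 5*50 = -58 - 250 = -308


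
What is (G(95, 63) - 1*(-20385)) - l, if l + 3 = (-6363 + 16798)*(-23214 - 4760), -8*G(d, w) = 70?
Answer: 1167716277/4 ≈ 2.9193e+8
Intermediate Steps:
G(d, w) = -35/4 (G(d, w) = -⅛*70 = -35/4)
l = -291908693 (l = -3 + (-6363 + 16798)*(-23214 - 4760) = -3 + 10435*(-27974) = -3 - 291908690 = -291908693)
(G(95, 63) - 1*(-20385)) - l = (-35/4 - 1*(-20385)) - 1*(-291908693) = (-35/4 + 20385) + 291908693 = 81505/4 + 291908693 = 1167716277/4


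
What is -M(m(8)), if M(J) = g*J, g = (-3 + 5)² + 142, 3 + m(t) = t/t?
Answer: 292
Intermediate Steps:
m(t) = -2 (m(t) = -3 + t/t = -3 + 1 = -2)
g = 146 (g = 2² + 142 = 4 + 142 = 146)
M(J) = 146*J
-M(m(8)) = -146*(-2) = -1*(-292) = 292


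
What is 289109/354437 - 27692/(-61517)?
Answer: 27600187757/21803900929 ≈ 1.2658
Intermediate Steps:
289109/354437 - 27692/(-61517) = 289109*(1/354437) - 27692*(-1/61517) = 289109/354437 + 27692/61517 = 27600187757/21803900929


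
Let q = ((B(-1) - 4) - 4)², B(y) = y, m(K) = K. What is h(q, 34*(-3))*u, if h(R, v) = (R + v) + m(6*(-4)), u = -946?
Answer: 42570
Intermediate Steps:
q = 81 (q = ((-1 - 4) - 4)² = (-5 - 4)² = (-9)² = 81)
h(R, v) = -24 + R + v (h(R, v) = (R + v) + 6*(-4) = (R + v) - 24 = -24 + R + v)
h(q, 34*(-3))*u = (-24 + 81 + 34*(-3))*(-946) = (-24 + 81 - 102)*(-946) = -45*(-946) = 42570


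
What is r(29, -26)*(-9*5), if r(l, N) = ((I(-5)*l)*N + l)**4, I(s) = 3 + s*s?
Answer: -8890826776720484445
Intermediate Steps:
I(s) = 3 + s**2
r(l, N) = (l + 28*N*l)**4 (r(l, N) = (((3 + (-5)**2)*l)*N + l)**4 = (((3 + 25)*l)*N + l)**4 = ((28*l)*N + l)**4 = (28*N*l + l)**4 = (l + 28*N*l)**4)
r(29, -26)*(-9*5) = (29**4*(1 + 28*(-26))**4)*(-9*5) = (707281*(1 - 728)**4)*(-3*15) = (707281*(-727)**4)*(-45) = (707281*279342903841)*(-45) = 197573928371566321*(-45) = -8890826776720484445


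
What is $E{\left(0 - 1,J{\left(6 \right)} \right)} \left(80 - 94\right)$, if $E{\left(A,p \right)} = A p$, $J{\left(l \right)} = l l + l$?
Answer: $588$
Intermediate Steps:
$J{\left(l \right)} = l + l^{2}$ ($J{\left(l \right)} = l^{2} + l = l + l^{2}$)
$E{\left(0 - 1,J{\left(6 \right)} \right)} \left(80 - 94\right) = \left(0 - 1\right) 6 \left(1 + 6\right) \left(80 - 94\right) = - 6 \cdot 7 \left(-14\right) = \left(-1\right) 42 \left(-14\right) = \left(-42\right) \left(-14\right) = 588$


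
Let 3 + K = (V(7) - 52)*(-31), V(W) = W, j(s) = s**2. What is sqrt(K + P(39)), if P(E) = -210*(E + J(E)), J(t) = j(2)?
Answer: I*sqrt(7638) ≈ 87.396*I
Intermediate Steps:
J(t) = 4 (J(t) = 2**2 = 4)
P(E) = -840 - 210*E (P(E) = -210*(E + 4) = -210*(4 + E) = -840 - 210*E)
K = 1392 (K = -3 + (7 - 52)*(-31) = -3 - 45*(-31) = -3 + 1395 = 1392)
sqrt(K + P(39)) = sqrt(1392 + (-840 - 210*39)) = sqrt(1392 + (-840 - 8190)) = sqrt(1392 - 9030) = sqrt(-7638) = I*sqrt(7638)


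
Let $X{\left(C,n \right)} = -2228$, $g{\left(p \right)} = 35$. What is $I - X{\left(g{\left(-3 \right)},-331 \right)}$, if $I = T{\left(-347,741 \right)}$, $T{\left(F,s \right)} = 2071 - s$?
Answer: $3558$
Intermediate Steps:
$I = 1330$ ($I = 2071 - 741 = 1330$)
$I - X{\left(g{\left(-3 \right)},-331 \right)} = 1330 - -2228 = 1330 + 2228 = 3558$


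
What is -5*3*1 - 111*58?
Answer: -6453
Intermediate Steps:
-5*3*1 - 111*58 = -15*1 - 6438 = -15 - 6438 = -6453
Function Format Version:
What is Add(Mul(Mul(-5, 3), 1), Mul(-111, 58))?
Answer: -6453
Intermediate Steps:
Add(Mul(Mul(-5, 3), 1), Mul(-111, 58)) = Add(Mul(-15, 1), -6438) = Add(-15, -6438) = -6453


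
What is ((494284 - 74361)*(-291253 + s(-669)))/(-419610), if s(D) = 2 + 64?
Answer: 122276118601/419610 ≈ 2.9140e+5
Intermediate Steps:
s(D) = 66
((494284 - 74361)*(-291253 + s(-669)))/(-419610) = ((494284 - 74361)*(-291253 + 66))/(-419610) = (419923*(-291187))*(-1/419610) = -122276118601*(-1/419610) = 122276118601/419610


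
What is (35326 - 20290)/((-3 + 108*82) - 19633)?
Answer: -537/385 ≈ -1.3948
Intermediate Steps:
(35326 - 20290)/((-3 + 108*82) - 19633) = 15036/((-3 + 8856) - 19633) = 15036/(8853 - 19633) = 15036/(-10780) = 15036*(-1/10780) = -537/385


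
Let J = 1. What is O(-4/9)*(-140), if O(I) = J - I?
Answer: -1820/9 ≈ -202.22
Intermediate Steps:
O(I) = 1 - I
O(-4/9)*(-140) = (1 - (-4)/9)*(-140) = (1 - 1*(-4/9))*(-140) = (1 + 4/9)*(-140) = (13/9)*(-140) = -1820/9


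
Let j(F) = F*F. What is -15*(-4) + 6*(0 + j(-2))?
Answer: 84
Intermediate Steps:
j(F) = F²
-15*(-4) + 6*(0 + j(-2)) = -15*(-4) + 6*(0 + (-2)²) = 60 + 6*(0 + 4) = 60 + 6*4 = 60 + 24 = 84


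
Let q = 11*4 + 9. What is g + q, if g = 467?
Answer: 520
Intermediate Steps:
q = 53 (q = 44 + 9 = 53)
g + q = 467 + 53 = 520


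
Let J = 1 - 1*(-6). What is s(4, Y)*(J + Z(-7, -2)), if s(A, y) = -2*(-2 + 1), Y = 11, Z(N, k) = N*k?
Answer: 42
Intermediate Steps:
s(A, y) = 2 (s(A, y) = -2*(-1) = 2)
J = 7 (J = 1 + 6 = 7)
s(4, Y)*(J + Z(-7, -2)) = 2*(7 - 7*(-2)) = 2*(7 + 14) = 2*21 = 42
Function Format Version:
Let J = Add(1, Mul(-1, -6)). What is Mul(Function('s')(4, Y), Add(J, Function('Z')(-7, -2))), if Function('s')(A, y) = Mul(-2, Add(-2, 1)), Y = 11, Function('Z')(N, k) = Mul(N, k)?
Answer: 42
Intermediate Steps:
Function('s')(A, y) = 2 (Function('s')(A, y) = Mul(-2, -1) = 2)
J = 7 (J = Add(1, 6) = 7)
Mul(Function('s')(4, Y), Add(J, Function('Z')(-7, -2))) = Mul(2, Add(7, Mul(-7, -2))) = Mul(2, Add(7, 14)) = Mul(2, 21) = 42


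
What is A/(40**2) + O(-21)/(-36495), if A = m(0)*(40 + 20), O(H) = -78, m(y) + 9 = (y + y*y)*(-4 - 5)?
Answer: -13055/38928 ≈ -0.33536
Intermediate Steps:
m(y) = -9 - 9*y - 9*y**2 (m(y) = -9 + (y + y*y)*(-4 - 5) = -9 + (y + y**2)*(-9) = -9 + (-9*y - 9*y**2) = -9 - 9*y - 9*y**2)
A = -540 (A = (-9 - 9*0 - 9*0**2)*(40 + 20) = (-9 + 0 - 9*0)*60 = (-9 + 0 + 0)*60 = -9*60 = -540)
A/(40**2) + O(-21)/(-36495) = -540/(40**2) - 78/(-36495) = -540/1600 - 78*(-1/36495) = -540*1/1600 + 26/12165 = -27/80 + 26/12165 = -13055/38928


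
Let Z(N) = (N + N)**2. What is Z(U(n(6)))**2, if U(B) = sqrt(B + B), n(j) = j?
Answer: 2304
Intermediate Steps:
U(B) = sqrt(2)*sqrt(B) (U(B) = sqrt(2*B) = sqrt(2)*sqrt(B))
Z(N) = 4*N**2 (Z(N) = (2*N)**2 = 4*N**2)
Z(U(n(6)))**2 = (4*(sqrt(2)*sqrt(6))**2)**2 = (4*(2*sqrt(3))**2)**2 = (4*12)**2 = 48**2 = 2304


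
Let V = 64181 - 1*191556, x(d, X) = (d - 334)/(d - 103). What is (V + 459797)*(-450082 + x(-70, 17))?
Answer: -25883634140004/173 ≈ -1.4962e+11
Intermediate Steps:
x(d, X) = (-334 + d)/(-103 + d)
V = -127375 (V = 64181 - 191556 = -127375)
(V + 459797)*(-450082 + x(-70, 17)) = (-127375 + 459797)*(-450082 + (-334 - 70)/(-103 - 70)) = 332422*(-450082 - 404/(-173)) = 332422*(-450082 - 1/173*(-404)) = 332422*(-450082 + 404/173) = 332422*(-77863782/173) = -25883634140004/173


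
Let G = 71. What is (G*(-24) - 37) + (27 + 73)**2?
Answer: 8259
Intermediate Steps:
(G*(-24) - 37) + (27 + 73)**2 = (71*(-24) - 37) + (27 + 73)**2 = (-1704 - 37) + 100**2 = -1741 + 10000 = 8259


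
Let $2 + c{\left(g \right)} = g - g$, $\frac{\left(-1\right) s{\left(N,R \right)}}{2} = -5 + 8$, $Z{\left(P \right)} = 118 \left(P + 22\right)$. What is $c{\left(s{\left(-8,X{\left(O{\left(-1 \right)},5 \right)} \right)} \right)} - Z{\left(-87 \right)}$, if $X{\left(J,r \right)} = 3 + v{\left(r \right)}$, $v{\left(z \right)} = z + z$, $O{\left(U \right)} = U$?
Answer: $7668$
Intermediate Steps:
$v{\left(z \right)} = 2 z$
$Z{\left(P \right)} = 2596 + 118 P$ ($Z{\left(P \right)} = 118 \left(22 + P\right) = 2596 + 118 P$)
$X{\left(J,r \right)} = 3 + 2 r$
$s{\left(N,R \right)} = -6$ ($s{\left(N,R \right)} = - 2 \left(-5 + 8\right) = \left(-2\right) 3 = -6$)
$c{\left(g \right)} = -2$ ($c{\left(g \right)} = -2 + \left(g - g\right) = -2 + 0 = -2$)
$c{\left(s{\left(-8,X{\left(O{\left(-1 \right)},5 \right)} \right)} \right)} - Z{\left(-87 \right)} = -2 - \left(2596 + 118 \left(-87\right)\right) = -2 - \left(2596 - 10266\right) = -2 - -7670 = -2 + 7670 = 7668$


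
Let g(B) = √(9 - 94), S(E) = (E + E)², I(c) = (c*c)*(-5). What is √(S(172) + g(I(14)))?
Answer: √(118336 + I*√85) ≈ 344.0 + 0.013*I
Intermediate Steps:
I(c) = -5*c² (I(c) = c²*(-5) = -5*c²)
S(E) = 4*E² (S(E) = (2*E)² = 4*E²)
g(B) = I*√85 (g(B) = √(-85) = I*√85)
√(S(172) + g(I(14))) = √(4*172² + I*√85) = √(4*29584 + I*√85) = √(118336 + I*√85)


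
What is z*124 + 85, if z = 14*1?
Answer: 1821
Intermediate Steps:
z = 14
z*124 + 85 = 14*124 + 85 = 1736 + 85 = 1821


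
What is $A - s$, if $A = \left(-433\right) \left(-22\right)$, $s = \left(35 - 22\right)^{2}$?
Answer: $9357$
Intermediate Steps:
$s = 169$ ($s = 13^{2} = 169$)
$A = 9526$
$A - s = 9526 - 169 = 9357$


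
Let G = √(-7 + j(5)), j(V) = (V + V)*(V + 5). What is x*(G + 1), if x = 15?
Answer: 15 + 15*√93 ≈ 159.65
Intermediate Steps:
j(V) = 2*V*(5 + V) (j(V) = (2*V)*(5 + V) = 2*V*(5 + V))
G = √93 (G = √(-7 + 2*5*(5 + 5)) = √(-7 + 2*5*10) = √(-7 + 100) = √93 ≈ 9.6436)
x*(G + 1) = 15*(√93 + 1) = 15*(1 + √93) = 15 + 15*√93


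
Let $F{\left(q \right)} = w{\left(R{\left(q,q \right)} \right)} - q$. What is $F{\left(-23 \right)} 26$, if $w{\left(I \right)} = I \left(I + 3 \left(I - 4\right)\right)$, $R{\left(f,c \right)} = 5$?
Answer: $1638$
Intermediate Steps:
$w{\left(I \right)} = I \left(-12 + 4 I\right)$ ($w{\left(I \right)} = I \left(I + 3 \left(-4 + I\right)\right) = I \left(I + \left(-12 + 3 I\right)\right) = I \left(-12 + 4 I\right)$)
$F{\left(q \right)} = 40 - q$ ($F{\left(q \right)} = 4 \cdot 5 \left(-3 + 5\right) - q = 4 \cdot 5 \cdot 2 - q = 40 - q$)
$F{\left(-23 \right)} 26 = \left(40 - -23\right) 26 = \left(40 + 23\right) 26 = 63 \cdot 26 = 1638$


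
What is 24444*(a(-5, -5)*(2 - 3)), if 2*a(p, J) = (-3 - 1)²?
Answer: -195552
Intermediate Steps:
a(p, J) = 8 (a(p, J) = (-3 - 1)²/2 = (½)*(-4)² = (½)*16 = 8)
24444*(a(-5, -5)*(2 - 3)) = 24444*(8*(2 - 3)) = 24444*(8*(-1)) = 24444*(-8) = -195552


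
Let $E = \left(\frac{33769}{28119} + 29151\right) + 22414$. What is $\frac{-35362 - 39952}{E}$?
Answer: $- \frac{1058877183}{724995002} \approx -1.4605$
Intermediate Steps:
$E = \frac{1449990004}{28119}$ ($E = \left(33769 \cdot \frac{1}{28119} + 29151\right) + 22414 = \left(\frac{33769}{28119} + 29151\right) + 22414 = \frac{819730738}{28119} + 22414 = \frac{1449990004}{28119} \approx 51566.0$)
$\frac{-35362 - 39952}{E} = \frac{-35362 - 39952}{\frac{1449990004}{28119}} = \left(-35362 - 39952\right) \frac{28119}{1449990004} = \left(-75314\right) \frac{28119}{1449990004} = - \frac{1058877183}{724995002}$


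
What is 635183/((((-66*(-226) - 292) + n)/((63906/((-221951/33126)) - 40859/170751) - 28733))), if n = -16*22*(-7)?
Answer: -65805587847740090131/46257649548192 ≈ -1.4226e+6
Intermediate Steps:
n = 2464 (n = -352*(-7) = 2464)
635183/((((-66*(-226) - 292) + n)/((63906/((-221951/33126)) - 40859/170751) - 28733))) = 635183/((((-66*(-226) - 292) + 2464)/((63906/((-221951/33126)) - 40859/170751) - 28733))) = 635183/((((14916 - 292) + 2464)/((63906/((-221951*1/33126)) - 40859*1/170751) - 28733))) = 635183/(((14624 + 2464)/((63906/(-221951/33126) - 5837/24393) - 28733))) = 635183/((17088/((63906*(-33126/221951) - 5837/24393) - 28733))) = 635183/((17088/((-2116950156/221951 - 5837/24393) - 28733))) = 635183/((17088/(-51640060683295/5414050743 - 28733))) = 635183/((17088/(-207201980681914/5414050743))) = 635183/((17088*(-5414050743/207201980681914))) = 635183/(-46257649548192/103600990340957) = 635183*(-103600990340957/46257649548192) = -65805587847740090131/46257649548192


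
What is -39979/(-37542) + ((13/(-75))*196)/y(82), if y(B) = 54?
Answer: 11042989/25340850 ≈ 0.43578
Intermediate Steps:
-39979/(-37542) + ((13/(-75))*196)/y(82) = -39979/(-37542) + ((13/(-75))*196)/54 = -39979*(-1/37542) + ((13*(-1/75))*196)*(1/54) = 39979/37542 - 13/75*196*(1/54) = 39979/37542 - 2548/75*1/54 = 39979/37542 - 1274/2025 = 11042989/25340850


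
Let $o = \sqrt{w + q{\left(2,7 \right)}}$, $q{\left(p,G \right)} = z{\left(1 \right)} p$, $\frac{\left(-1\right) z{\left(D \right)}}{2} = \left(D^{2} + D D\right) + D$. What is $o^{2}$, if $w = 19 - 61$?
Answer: $-54$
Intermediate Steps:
$z{\left(D \right)} = - 4 D^{2} - 2 D$ ($z{\left(D \right)} = - 2 \left(\left(D^{2} + D D\right) + D\right) = - 2 \left(\left(D^{2} + D^{2}\right) + D\right) = - 2 \left(2 D^{2} + D\right) = - 2 \left(D + 2 D^{2}\right) = - 4 D^{2} - 2 D$)
$q{\left(p,G \right)} = - 6 p$ ($q{\left(p,G \right)} = \left(-2\right) 1 \left(1 + 2 \cdot 1\right) p = \left(-2\right) 1 \left(1 + 2\right) p = \left(-2\right) 1 \cdot 3 p = - 6 p$)
$w = -42$
$o = 3 i \sqrt{6}$ ($o = \sqrt{-42 - 12} = \sqrt{-54} = 3 i \sqrt{6} \approx 7.3485 i$)
$o^{2} = \left(3 i \sqrt{6}\right)^{2} = -54$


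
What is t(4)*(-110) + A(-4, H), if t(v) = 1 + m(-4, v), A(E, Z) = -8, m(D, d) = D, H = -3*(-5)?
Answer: 322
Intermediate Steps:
H = 15
t(v) = -3 (t(v) = 1 - 4 = -3)
t(4)*(-110) + A(-4, H) = -3*(-110) - 8 = 330 - 8 = 322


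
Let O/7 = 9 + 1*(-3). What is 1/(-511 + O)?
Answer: -1/469 ≈ -0.0021322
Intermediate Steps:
O = 42 (O = 7*(9 + 1*(-3)) = 7*(9 - 3) = 7*6 = 42)
1/(-511 + O) = 1/(-511 + 42) = 1/(-469) = -1/469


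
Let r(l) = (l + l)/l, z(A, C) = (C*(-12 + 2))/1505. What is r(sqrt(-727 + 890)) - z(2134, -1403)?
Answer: -2204/301 ≈ -7.3223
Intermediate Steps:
z(A, C) = -2*C/301 (z(A, C) = (C*(-10))*(1/1505) = -10*C*(1/1505) = -2*C/301)
r(l) = 2 (r(l) = (2*l)/l = 2)
r(sqrt(-727 + 890)) - z(2134, -1403) = 2 - (-2)*(-1403)/301 = 2 - 1*2806/301 = 2 - 2806/301 = -2204/301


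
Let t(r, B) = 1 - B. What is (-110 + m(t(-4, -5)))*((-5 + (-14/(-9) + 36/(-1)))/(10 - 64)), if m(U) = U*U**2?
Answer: 18815/243 ≈ 77.428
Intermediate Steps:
m(U) = U**3
(-110 + m(t(-4, -5)))*((-5 + (-14/(-9) + 36/(-1)))/(10 - 64)) = (-110 + (1 - 1*(-5))**3)*((-5 + (-14/(-9) + 36/(-1)))/(10 - 64)) = (-110 + (1 + 5)**3)*((-5 + (-14*(-1/9) + 36*(-1)))/(-54)) = (-110 + 6**3)*((-5 + (14/9 - 36))*(-1/54)) = (-110 + 216)*((-5 - 310/9)*(-1/54)) = 106*(-355/9*(-1/54)) = 106*(355/486) = 18815/243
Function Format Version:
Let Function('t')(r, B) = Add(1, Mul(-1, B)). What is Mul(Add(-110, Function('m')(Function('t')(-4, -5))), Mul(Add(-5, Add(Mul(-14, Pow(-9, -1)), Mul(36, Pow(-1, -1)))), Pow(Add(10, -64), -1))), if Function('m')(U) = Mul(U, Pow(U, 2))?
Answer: Rational(18815, 243) ≈ 77.428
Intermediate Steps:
Function('m')(U) = Pow(U, 3)
Mul(Add(-110, Function('m')(Function('t')(-4, -5))), Mul(Add(-5, Add(Mul(-14, Pow(-9, -1)), Mul(36, Pow(-1, -1)))), Pow(Add(10, -64), -1))) = Mul(Add(-110, Pow(Add(1, Mul(-1, -5)), 3)), Mul(Add(-5, Add(Mul(-14, Pow(-9, -1)), Mul(36, Pow(-1, -1)))), Pow(Add(10, -64), -1))) = Mul(Add(-110, Pow(Add(1, 5), 3)), Mul(Add(-5, Add(Mul(-14, Rational(-1, 9)), Mul(36, -1))), Pow(-54, -1))) = Mul(Add(-110, Pow(6, 3)), Mul(Add(-5, Add(Rational(14, 9), -36)), Rational(-1, 54))) = Mul(Add(-110, 216), Mul(Add(-5, Rational(-310, 9)), Rational(-1, 54))) = Mul(106, Mul(Rational(-355, 9), Rational(-1, 54))) = Mul(106, Rational(355, 486)) = Rational(18815, 243)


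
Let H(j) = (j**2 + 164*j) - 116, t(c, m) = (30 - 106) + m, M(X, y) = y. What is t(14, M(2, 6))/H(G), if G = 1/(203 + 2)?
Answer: 2941750/4841279 ≈ 0.60764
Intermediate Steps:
t(c, m) = -76 + m
G = 1/205 ≈ 0.0048781
H(j) = -116 + j**2 + 164*j
t(14, M(2, 6))/H(G) = (-76 + 6)/(-116 + (1/205)**2 + 164*(1/205)) = -70/(-116 + 1/42025 + 4/5) = -70/(-4841279/42025) = -70*(-42025/4841279) = 2941750/4841279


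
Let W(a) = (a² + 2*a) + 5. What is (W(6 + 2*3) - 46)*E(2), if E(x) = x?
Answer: 254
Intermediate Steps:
W(a) = 5 + a² + 2*a
(W(6 + 2*3) - 46)*E(2) = ((5 + (6 + 2*3)² + 2*(6 + 2*3)) - 46)*2 = ((5 + (6 + 6)² + 2*(6 + 6)) - 46)*2 = ((5 + 12² + 2*12) - 46)*2 = ((5 + 144 + 24) - 46)*2 = (173 - 46)*2 = 127*2 = 254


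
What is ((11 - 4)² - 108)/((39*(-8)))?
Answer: 59/312 ≈ 0.18910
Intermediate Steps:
((11 - 4)² - 108)/((39*(-8))) = (7² - 108)/(-312) = (49 - 108)*(-1/312) = -59*(-1/312) = 59/312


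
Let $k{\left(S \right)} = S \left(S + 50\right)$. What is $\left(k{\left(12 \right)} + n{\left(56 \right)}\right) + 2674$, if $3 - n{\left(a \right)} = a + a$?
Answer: $3309$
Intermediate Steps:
$k{\left(S \right)} = S \left(50 + S\right)$
$n{\left(a \right)} = 3 - 2 a$ ($n{\left(a \right)} = 3 - \left(a + a\right) = 3 - 2 a$)
$\left(k{\left(12 \right)} + n{\left(56 \right)}\right) + 2674 = \left(12 \left(50 + 12\right) + \left(3 - 112\right)\right) + 2674 = \left(12 \cdot 62 + \left(3 - 112\right)\right) + 2674 = \left(744 - 109\right) + 2674 = 635 + 2674 = 3309$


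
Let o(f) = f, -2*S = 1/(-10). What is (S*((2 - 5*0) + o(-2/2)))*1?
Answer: 1/20 ≈ 0.050000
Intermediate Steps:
S = 1/20 (S = -1/2/(-10) = -1/2*(-1/10) = 1/20 ≈ 0.050000)
(S*((2 - 5*0) + o(-2/2)))*1 = (((2 - 5*0) - 2/2)/20)*1 = (((2 + 0) - 2*1/2)/20)*1 = ((2 - 1)/20)*1 = ((1/20)*1)*1 = (1/20)*1 = 1/20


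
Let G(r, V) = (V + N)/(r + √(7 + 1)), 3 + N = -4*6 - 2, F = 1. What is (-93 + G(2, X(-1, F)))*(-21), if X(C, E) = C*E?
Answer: 1638 + 315*√2 ≈ 2083.5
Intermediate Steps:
N = -29 (N = -3 + (-4*6 - 2) = -3 + (-24 - 2) = -3 - 26 = -29)
G(r, V) = (-29 + V)/(r + 2*√2) (G(r, V) = (V - 29)/(r + √(7 + 1)) = (-29 + V)/(r + √8) = (-29 + V)/(r + 2*√2))
(-93 + G(2, X(-1, F)))*(-21) = (-93 + (-29 - 1*1)/(2 + 2*√2))*(-21) = (-93 + (-29 - 1)/(2 + 2*√2))*(-21) = (-93 - 30/(2 + 2*√2))*(-21) = 1953 + 630/(2 + 2*√2)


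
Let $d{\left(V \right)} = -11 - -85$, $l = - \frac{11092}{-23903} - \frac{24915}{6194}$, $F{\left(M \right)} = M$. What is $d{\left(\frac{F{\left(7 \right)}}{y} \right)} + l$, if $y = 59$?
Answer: $\frac{10429244071}{148055182} \approx 70.442$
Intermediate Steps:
$l = - \frac{526839397}{148055182}$ ($l = \left(-11092\right) \left(- \frac{1}{23903}\right) - \frac{24915}{6194} = \frac{11092}{23903} - \frac{24915}{6194} = - \frac{526839397}{148055182} \approx -3.5584$)
$d{\left(V \right)} = 74$ ($d{\left(V \right)} = -11 + 85 = 74$)
$d{\left(\frac{F{\left(7 \right)}}{y} \right)} + l = 74 - \frac{526839397}{148055182} = \frac{10429244071}{148055182}$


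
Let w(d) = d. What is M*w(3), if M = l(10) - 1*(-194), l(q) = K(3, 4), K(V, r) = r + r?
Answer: 606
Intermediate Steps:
K(V, r) = 2*r
l(q) = 8 (l(q) = 2*4 = 8)
M = 202 (M = 8 - 1*(-194) = 8 + 194 = 202)
M*w(3) = 202*3 = 606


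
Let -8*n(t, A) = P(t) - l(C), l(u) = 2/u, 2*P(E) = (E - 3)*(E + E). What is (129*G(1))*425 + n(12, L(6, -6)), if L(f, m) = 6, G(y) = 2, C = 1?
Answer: 438547/4 ≈ 1.0964e+5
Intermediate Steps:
P(E) = E*(-3 + E) (P(E) = ((E - 3)*(E + E))/2 = ((-3 + E)*(2*E))/2 = (2*E*(-3 + E))/2 = E*(-3 + E))
n(t, A) = 1/4 - t*(-3 + t)/8 (n(t, A) = -(t*(-3 + t) - 2/1)/8 = -(t*(-3 + t) - 2)/8 = -(-2 + t*(-3 + t))/8 = 1/4 - t*(-3 + t)/8)
(129*G(1))*425 + n(12, L(6, -6)) = (129*2)*425 + (1/4 - 1/8*12*(-3 + 12)) = 258*425 + (1/4 - 1/8*12*9) = 109650 + (1/4 - 27/2) = 109650 - 53/4 = 438547/4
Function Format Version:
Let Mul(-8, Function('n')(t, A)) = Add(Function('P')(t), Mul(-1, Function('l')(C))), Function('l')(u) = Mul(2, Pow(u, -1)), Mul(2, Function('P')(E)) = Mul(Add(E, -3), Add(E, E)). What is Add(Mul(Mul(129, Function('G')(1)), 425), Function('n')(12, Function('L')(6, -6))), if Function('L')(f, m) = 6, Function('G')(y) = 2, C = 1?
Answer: Rational(438547, 4) ≈ 1.0964e+5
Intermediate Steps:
Function('P')(E) = Mul(E, Add(-3, E)) (Function('P')(E) = Mul(Rational(1, 2), Mul(Add(E, -3), Add(E, E))) = Mul(Rational(1, 2), Mul(Add(-3, E), Mul(2, E))) = Mul(Rational(1, 2), Mul(2, E, Add(-3, E))) = Mul(E, Add(-3, E)))
Function('n')(t, A) = Add(Rational(1, 4), Mul(Rational(-1, 8), t, Add(-3, t))) (Function('n')(t, A) = Mul(Rational(-1, 8), Add(Mul(t, Add(-3, t)), Mul(-1, Mul(2, Pow(1, -1))))) = Mul(Rational(-1, 8), Add(Mul(t, Add(-3, t)), Mul(-1, Mul(2, 1)))) = Mul(Rational(-1, 8), Add(Mul(t, Add(-3, t)), Mul(-1, 2))) = Mul(Rational(-1, 8), Add(Mul(t, Add(-3, t)), -2)) = Mul(Rational(-1, 8), Add(-2, Mul(t, Add(-3, t)))) = Add(Rational(1, 4), Mul(Rational(-1, 8), t, Add(-3, t))))
Add(Mul(Mul(129, Function('G')(1)), 425), Function('n')(12, Function('L')(6, -6))) = Add(Mul(Mul(129, 2), 425), Add(Rational(1, 4), Mul(Rational(-1, 8), 12, Add(-3, 12)))) = Add(Mul(258, 425), Add(Rational(1, 4), Mul(Rational(-1, 8), 12, 9))) = Add(109650, Add(Rational(1, 4), Rational(-27, 2))) = Add(109650, Rational(-53, 4)) = Rational(438547, 4)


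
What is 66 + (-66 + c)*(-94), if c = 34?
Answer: 3074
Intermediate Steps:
66 + (-66 + c)*(-94) = 66 + (-66 + 34)*(-94) = 66 - 32*(-94) = 66 + 3008 = 3074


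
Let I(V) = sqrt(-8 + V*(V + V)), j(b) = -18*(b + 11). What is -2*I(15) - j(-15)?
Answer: -72 - 2*sqrt(442) ≈ -114.05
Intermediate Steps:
j(b) = -198 - 18*b (j(b) = -18*(11 + b) = -198 - 18*b)
I(V) = sqrt(-8 + 2*V**2) (I(V) = sqrt(-8 + V*(2*V)) = sqrt(-8 + 2*V**2))
-2*I(15) - j(-15) = -2*sqrt(-8 + 2*15**2) - (-198 - 18*(-15)) = -2*sqrt(-8 + 2*225) - (-198 + 270) = -2*sqrt(-8 + 450) - 1*72 = -2*sqrt(442) - 72 = -72 - 2*sqrt(442)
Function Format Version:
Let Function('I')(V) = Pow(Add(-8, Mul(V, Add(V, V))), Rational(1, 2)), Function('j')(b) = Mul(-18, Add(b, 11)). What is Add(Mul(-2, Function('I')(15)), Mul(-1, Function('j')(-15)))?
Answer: Add(-72, Mul(-2, Pow(442, Rational(1, 2)))) ≈ -114.05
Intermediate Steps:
Function('j')(b) = Add(-198, Mul(-18, b)) (Function('j')(b) = Mul(-18, Add(11, b)) = Add(-198, Mul(-18, b)))
Function('I')(V) = Pow(Add(-8, Mul(2, Pow(V, 2))), Rational(1, 2)) (Function('I')(V) = Pow(Add(-8, Mul(V, Mul(2, V))), Rational(1, 2)) = Pow(Add(-8, Mul(2, Pow(V, 2))), Rational(1, 2)))
Add(Mul(-2, Function('I')(15)), Mul(-1, Function('j')(-15))) = Add(Mul(-2, Pow(Add(-8, Mul(2, Pow(15, 2))), Rational(1, 2))), Mul(-1, Add(-198, Mul(-18, -15)))) = Add(Mul(-2, Pow(Add(-8, Mul(2, 225)), Rational(1, 2))), Mul(-1, Add(-198, 270))) = Add(Mul(-2, Pow(Add(-8, 450), Rational(1, 2))), Mul(-1, 72)) = Add(Mul(-2, Pow(442, Rational(1, 2))), -72) = Add(-72, Mul(-2, Pow(442, Rational(1, 2))))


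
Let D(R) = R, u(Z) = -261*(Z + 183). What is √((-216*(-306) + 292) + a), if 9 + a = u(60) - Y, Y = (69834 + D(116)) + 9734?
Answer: 2*I*√19182 ≈ 277.0*I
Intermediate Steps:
u(Z) = -47763 - 261*Z (u(Z) = -261*(183 + Z) = -47763 - 261*Z)
Y = 79684 (Y = (69834 + 116) + 9734 = 69950 + 9734 = 79684)
a = -143116 (a = -9 + ((-47763 - 261*60) - 1*79684) = -9 + ((-47763 - 15660) - 79684) = -9 + (-63423 - 79684) = -9 - 143107 = -143116)
√((-216*(-306) + 292) + a) = √((-216*(-306) + 292) - 143116) = √((66096 + 292) - 143116) = √(66388 - 143116) = √(-76728) = 2*I*√19182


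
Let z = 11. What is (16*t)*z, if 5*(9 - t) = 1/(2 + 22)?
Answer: 23738/15 ≈ 1582.5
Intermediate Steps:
t = 1079/120 (t = 9 - 1/(5*(2 + 22)) = 9 - ⅕/24 = 9 - ⅕*1/24 = 9 - 1/120 = 1079/120 ≈ 8.9917)
(16*t)*z = (16*(1079/120))*11 = (2158/15)*11 = 23738/15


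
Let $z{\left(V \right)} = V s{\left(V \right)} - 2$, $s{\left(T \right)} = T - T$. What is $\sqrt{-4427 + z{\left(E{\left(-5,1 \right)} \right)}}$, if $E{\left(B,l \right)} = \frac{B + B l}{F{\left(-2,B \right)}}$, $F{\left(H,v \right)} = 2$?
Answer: $i \sqrt{4429} \approx 66.551 i$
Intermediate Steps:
$s{\left(T \right)} = 0$
$E{\left(B,l \right)} = \frac{B}{2} + \frac{B l}{2}$ ($E{\left(B,l \right)} = \frac{B + B l}{2} = \left(B + B l\right) \frac{1}{2} = \frac{B}{2} + \frac{B l}{2}$)
$z{\left(V \right)} = -2$ ($z{\left(V \right)} = V 0 - 2 = 0 - 2 = -2$)
$\sqrt{-4427 + z{\left(E{\left(-5,1 \right)} \right)}} = \sqrt{-4427 - 2} = \sqrt{-4429} = i \sqrt{4429}$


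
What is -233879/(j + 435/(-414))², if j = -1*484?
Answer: -4453991676/4480561969 ≈ -0.99407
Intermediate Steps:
j = -484
-233879/(j + 435/(-414))² = -233879/(-484 + 435/(-414))² = -233879/(-484 + 435*(-1/414))² = -233879/(-484 - 145/138)² = -233879/((-66937/138)²) = -233879/4480561969/19044 = -233879*19044/4480561969 = -4453991676/4480561969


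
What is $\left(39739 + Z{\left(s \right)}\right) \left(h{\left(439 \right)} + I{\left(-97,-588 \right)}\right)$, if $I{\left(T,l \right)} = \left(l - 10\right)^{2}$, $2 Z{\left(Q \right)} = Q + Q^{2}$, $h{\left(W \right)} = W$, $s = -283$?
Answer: $28515260606$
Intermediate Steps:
$Z{\left(Q \right)} = \frac{Q}{2} + \frac{Q^{2}}{2}$ ($Z{\left(Q \right)} = \frac{Q + Q^{2}}{2} = \frac{Q}{2} + \frac{Q^{2}}{2}$)
$I{\left(T,l \right)} = \left(-10 + l\right)^{2}$
$\left(39739 + Z{\left(s \right)}\right) \left(h{\left(439 \right)} + I{\left(-97,-588 \right)}\right) = \left(39739 + \frac{1}{2} \left(-283\right) \left(1 - 283\right)\right) \left(439 + \left(-10 - 588\right)^{2}\right) = \left(39739 + \frac{1}{2} \left(-283\right) \left(-282\right)\right) \left(439 + \left(-598\right)^{2}\right) = \left(39739 + 39903\right) \left(439 + 357604\right) = 79642 \cdot 358043 = 28515260606$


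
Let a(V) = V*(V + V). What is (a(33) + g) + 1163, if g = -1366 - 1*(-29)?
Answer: 2004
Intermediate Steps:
g = -1337 (g = -1366 + 29 = -1337)
a(V) = 2*V² (a(V) = V*(2*V) = 2*V²)
(a(33) + g) + 1163 = (2*33² - 1337) + 1163 = (2*1089 - 1337) + 1163 = (2178 - 1337) + 1163 = 841 + 1163 = 2004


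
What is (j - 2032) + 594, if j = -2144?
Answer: -3582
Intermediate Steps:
(j - 2032) + 594 = (-2144 - 2032) + 594 = -4176 + 594 = -3582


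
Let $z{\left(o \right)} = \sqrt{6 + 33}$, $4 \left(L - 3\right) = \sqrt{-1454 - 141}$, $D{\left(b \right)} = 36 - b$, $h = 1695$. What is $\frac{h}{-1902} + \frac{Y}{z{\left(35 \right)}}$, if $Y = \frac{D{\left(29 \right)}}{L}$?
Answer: $- \frac{565}{634} + \frac{112 \sqrt{39}}{22607} - \frac{28 i \sqrt{62205}}{67821} \approx -0.86023 - 0.10297 i$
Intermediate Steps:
$L = 3 + \frac{i \sqrt{1595}}{4}$ ($L = 3 + \frac{\sqrt{-1454 - 141}}{4} = 3 + \frac{\sqrt{-1595}}{4} = 3 + \frac{i \sqrt{1595}}{4} \approx 3.0 + 9.9844 i$)
$z{\left(o \right)} = \sqrt{39}$
$Y = \frac{7}{3 + \frac{i \sqrt{1595}}{4}}$ ($Y = \frac{36 - 29}{3 + \frac{i \sqrt{1595}}{4}} = \frac{7}{3 + \frac{i \sqrt{1595}}{4}} \approx 0.19321 - 0.64304 i$)
$\frac{h}{-1902} + \frac{Y}{z{\left(35 \right)}} = \frac{1695}{-1902} + \frac{\frac{336}{1739} - \frac{28 i \sqrt{1595}}{1739}}{\sqrt{39}} = 1695 \left(- \frac{1}{1902}\right) + \left(\frac{336}{1739} - \frac{28 i \sqrt{1595}}{1739}\right) \frac{\sqrt{39}}{39} = - \frac{565}{634} + \frac{\sqrt{39} \left(\frac{336}{1739} - \frac{28 i \sqrt{1595}}{1739}\right)}{39}$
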